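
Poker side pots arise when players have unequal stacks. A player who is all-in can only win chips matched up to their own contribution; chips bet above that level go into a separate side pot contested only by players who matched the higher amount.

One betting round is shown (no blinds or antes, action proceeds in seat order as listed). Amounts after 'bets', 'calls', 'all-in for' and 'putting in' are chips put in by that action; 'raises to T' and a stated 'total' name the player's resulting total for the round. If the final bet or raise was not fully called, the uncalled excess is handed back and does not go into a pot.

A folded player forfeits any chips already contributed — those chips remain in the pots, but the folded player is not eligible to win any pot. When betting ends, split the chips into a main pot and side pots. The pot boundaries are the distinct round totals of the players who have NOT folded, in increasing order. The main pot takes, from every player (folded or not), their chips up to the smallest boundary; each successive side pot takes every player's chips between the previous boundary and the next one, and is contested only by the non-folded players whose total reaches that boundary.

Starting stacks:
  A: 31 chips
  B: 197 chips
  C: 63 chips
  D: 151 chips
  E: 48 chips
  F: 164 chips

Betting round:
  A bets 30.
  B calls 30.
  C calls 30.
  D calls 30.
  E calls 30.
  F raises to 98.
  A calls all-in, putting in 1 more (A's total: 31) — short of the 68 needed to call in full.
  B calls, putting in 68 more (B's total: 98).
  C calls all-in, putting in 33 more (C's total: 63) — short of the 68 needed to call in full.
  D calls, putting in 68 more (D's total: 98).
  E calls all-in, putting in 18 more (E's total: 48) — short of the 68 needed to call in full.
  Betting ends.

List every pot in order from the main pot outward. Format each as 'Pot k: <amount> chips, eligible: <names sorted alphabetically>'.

Pot 1: 186 chips, eligible: A, B, C, D, E, F
Pot 2: 85 chips, eligible: B, C, D, E, F
Pot 3: 60 chips, eligible: B, C, D, F
Pot 4: 105 chips, eligible: B, D, F

Derivation:
Contributions: A=31, B=98, C=63, D=98, E=48, F=98
Pot levels (distinct totals of non-folded players): 31, 48, 63, 98
Layer 1-31: 31 each from A, B, C, D, E, F = 31*6 = 186 chips; eligible A, B, C, D, E, F
Layer 32-48: 17 each from B, C, D, E, F = 17*5 = 85 chips; eligible B, C, D, E, F
Layer 49-63: 15 each from B, C, D, F = 15*4 = 60 chips; eligible B, C, D, F
Layer 64-98: 35 each from B, D, F = 35*3 = 105 chips; eligible B, D, F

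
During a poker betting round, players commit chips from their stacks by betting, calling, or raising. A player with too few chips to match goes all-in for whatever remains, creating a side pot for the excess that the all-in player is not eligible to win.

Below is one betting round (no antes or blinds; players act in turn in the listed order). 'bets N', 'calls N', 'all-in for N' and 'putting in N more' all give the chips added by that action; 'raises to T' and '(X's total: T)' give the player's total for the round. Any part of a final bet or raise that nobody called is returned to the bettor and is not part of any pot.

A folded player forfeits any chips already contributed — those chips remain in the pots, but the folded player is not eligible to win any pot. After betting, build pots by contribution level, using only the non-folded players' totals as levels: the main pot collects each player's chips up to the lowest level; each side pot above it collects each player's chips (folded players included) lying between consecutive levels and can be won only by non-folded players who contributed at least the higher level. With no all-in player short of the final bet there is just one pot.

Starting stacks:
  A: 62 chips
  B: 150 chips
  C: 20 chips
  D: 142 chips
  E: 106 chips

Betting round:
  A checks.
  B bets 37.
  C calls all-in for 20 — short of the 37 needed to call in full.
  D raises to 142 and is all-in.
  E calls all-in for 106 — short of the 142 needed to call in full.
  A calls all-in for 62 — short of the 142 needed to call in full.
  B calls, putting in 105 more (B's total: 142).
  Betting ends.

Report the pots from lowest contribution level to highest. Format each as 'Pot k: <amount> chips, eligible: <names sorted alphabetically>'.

Pot 1: 100 chips, eligible: A, B, C, D, E
Pot 2: 168 chips, eligible: A, B, D, E
Pot 3: 132 chips, eligible: B, D, E
Pot 4: 72 chips, eligible: B, D

Derivation:
Contributions: A=62, B=142, C=20, D=142, E=106
Pot levels (distinct totals of non-folded players): 20, 62, 106, 142
Layer 1-20: 20 each from A, B, C, D, E = 20*5 = 100 chips; eligible A, B, C, D, E
Layer 21-62: 42 each from A, B, D, E = 42*4 = 168 chips; eligible A, B, D, E
Layer 63-106: 44 each from B, D, E = 44*3 = 132 chips; eligible B, D, E
Layer 107-142: 36 each from B, D = 36*2 = 72 chips; eligible B, D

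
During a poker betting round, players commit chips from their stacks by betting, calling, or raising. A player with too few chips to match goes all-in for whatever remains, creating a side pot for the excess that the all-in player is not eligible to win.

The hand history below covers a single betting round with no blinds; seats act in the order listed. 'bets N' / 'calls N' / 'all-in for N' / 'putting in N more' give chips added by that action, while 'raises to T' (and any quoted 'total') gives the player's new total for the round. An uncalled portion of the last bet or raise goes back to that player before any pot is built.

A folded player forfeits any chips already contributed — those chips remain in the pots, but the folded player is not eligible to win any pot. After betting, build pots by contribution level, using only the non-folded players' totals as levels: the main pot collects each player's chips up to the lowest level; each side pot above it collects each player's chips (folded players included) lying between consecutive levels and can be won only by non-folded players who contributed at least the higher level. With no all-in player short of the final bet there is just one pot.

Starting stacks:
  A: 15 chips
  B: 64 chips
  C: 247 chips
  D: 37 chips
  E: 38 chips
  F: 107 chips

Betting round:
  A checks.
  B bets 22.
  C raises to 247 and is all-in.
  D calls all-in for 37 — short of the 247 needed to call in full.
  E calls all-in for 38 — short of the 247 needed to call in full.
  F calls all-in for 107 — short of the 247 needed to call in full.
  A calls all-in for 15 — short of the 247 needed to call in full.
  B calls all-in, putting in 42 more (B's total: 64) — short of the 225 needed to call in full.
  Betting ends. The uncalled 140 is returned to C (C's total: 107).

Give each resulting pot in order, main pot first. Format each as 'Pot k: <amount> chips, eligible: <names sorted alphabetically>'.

Pot 1: 90 chips, eligible: A, B, C, D, E, F
Pot 2: 110 chips, eligible: B, C, D, E, F
Pot 3: 4 chips, eligible: B, C, E, F
Pot 4: 78 chips, eligible: B, C, F
Pot 5: 86 chips, eligible: C, F

Derivation:
Contributions (after 140 returned to C): A=15, B=64, C=107, D=37, E=38, F=107
Pot levels (distinct totals of non-folded players): 15, 37, 38, 64, 107
Layer 1-15: 15 each from A, B, C, D, E, F = 15*6 = 90 chips; eligible A, B, C, D, E, F
Layer 16-37: 22 each from B, C, D, E, F = 22*5 = 110 chips; eligible B, C, D, E, F
Layer 38-38: 1 each from B, C, E, F = 1*4 = 4 chips; eligible B, C, E, F
Layer 39-64: 26 each from B, C, F = 26*3 = 78 chips; eligible B, C, F
Layer 65-107: 43 each from C, F = 43*2 = 86 chips; eligible C, F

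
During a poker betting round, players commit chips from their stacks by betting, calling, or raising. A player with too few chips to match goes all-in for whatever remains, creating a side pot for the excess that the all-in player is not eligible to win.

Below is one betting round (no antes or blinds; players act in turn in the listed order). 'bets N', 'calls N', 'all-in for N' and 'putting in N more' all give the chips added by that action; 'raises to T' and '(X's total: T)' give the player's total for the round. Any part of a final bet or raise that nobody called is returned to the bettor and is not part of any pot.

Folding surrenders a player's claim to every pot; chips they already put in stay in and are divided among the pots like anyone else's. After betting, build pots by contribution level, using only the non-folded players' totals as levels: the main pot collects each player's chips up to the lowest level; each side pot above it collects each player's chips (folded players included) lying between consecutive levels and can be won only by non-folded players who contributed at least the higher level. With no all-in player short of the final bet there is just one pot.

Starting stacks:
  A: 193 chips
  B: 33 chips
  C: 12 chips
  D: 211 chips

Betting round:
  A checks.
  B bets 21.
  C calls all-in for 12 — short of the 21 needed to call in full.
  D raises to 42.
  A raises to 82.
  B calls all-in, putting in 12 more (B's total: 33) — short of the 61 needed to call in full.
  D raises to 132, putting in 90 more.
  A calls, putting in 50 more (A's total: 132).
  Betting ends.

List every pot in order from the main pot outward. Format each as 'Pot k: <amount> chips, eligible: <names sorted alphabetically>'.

Pot 1: 48 chips, eligible: A, B, C, D
Pot 2: 63 chips, eligible: A, B, D
Pot 3: 198 chips, eligible: A, D

Derivation:
Contributions: A=132, B=33, C=12, D=132
Pot levels (distinct totals of non-folded players): 12, 33, 132
Layer 1-12: 12 each from A, B, C, D = 12*4 = 48 chips; eligible A, B, C, D
Layer 13-33: 21 each from A, B, D = 21*3 = 63 chips; eligible A, B, D
Layer 34-132: 99 each from A, D = 99*2 = 198 chips; eligible A, D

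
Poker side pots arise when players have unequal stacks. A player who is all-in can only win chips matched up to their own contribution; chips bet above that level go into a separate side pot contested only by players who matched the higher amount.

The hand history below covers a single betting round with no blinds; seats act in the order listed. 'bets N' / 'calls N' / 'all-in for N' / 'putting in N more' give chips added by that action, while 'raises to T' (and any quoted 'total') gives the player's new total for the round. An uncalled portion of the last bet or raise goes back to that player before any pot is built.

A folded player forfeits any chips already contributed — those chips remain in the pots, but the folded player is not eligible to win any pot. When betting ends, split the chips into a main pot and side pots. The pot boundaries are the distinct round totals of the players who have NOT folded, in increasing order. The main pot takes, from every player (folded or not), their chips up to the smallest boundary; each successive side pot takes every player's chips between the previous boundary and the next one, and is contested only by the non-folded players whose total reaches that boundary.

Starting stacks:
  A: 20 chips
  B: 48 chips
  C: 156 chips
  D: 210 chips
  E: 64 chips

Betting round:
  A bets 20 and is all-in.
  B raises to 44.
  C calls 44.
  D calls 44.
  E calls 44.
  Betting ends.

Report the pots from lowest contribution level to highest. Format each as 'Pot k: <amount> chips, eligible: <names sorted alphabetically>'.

Pot 1: 100 chips, eligible: A, B, C, D, E
Pot 2: 96 chips, eligible: B, C, D, E

Derivation:
Contributions: A=20, B=44, C=44, D=44, E=44
Pot levels (distinct totals of non-folded players): 20, 44
Layer 1-20: 20 each from A, B, C, D, E = 20*5 = 100 chips; eligible A, B, C, D, E
Layer 21-44: 24 each from B, C, D, E = 24*4 = 96 chips; eligible B, C, D, E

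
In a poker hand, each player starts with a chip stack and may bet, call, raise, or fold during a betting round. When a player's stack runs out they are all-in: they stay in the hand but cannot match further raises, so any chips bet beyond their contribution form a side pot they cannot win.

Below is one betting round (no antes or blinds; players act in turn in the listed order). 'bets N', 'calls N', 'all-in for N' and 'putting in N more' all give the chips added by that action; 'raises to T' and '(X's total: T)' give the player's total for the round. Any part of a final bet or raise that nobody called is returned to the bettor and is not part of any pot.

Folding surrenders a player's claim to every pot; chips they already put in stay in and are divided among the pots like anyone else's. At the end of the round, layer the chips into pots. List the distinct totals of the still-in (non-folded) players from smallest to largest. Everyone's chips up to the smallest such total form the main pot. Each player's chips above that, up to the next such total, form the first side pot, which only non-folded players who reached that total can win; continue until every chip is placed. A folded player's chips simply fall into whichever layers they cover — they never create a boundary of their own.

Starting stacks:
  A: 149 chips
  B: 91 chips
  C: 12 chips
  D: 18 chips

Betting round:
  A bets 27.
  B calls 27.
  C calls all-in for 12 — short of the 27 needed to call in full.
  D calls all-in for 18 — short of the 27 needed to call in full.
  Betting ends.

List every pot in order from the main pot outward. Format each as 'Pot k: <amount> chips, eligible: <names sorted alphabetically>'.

Pot 1: 48 chips, eligible: A, B, C, D
Pot 2: 18 chips, eligible: A, B, D
Pot 3: 18 chips, eligible: A, B

Derivation:
Contributions: A=27, B=27, C=12, D=18
Pot levels (distinct totals of non-folded players): 12, 18, 27
Layer 1-12: 12 each from A, B, C, D = 12*4 = 48 chips; eligible A, B, C, D
Layer 13-18: 6 each from A, B, D = 6*3 = 18 chips; eligible A, B, D
Layer 19-27: 9 each from A, B = 9*2 = 18 chips; eligible A, B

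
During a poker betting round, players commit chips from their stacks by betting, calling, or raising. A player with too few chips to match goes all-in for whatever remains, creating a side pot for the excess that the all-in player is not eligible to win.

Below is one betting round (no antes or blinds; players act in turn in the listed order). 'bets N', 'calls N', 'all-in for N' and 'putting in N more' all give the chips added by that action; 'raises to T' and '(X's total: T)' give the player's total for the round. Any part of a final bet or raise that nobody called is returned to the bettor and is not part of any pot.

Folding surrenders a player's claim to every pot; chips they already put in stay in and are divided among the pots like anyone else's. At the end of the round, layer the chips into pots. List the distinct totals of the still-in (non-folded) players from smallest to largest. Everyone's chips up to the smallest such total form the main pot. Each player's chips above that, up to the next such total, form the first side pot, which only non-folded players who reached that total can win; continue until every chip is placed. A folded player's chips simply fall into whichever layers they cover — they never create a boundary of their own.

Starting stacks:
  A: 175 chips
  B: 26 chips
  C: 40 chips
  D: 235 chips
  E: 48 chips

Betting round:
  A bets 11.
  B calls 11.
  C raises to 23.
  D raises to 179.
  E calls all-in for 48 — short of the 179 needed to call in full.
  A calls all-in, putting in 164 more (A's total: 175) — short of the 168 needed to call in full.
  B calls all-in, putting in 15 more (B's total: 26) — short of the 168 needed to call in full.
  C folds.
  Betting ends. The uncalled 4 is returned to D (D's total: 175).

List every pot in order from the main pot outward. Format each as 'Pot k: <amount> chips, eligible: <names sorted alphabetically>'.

Pot 1: 127 chips, eligible: A, B, D, E
Pot 2: 66 chips, eligible: A, D, E
Pot 3: 254 chips, eligible: A, D

Derivation:
Contributions (after 4 returned to D): A=175, B=26, C=23, D=175, E=48
Folded: C
Pot levels (distinct totals of non-folded players): 26, 48, 175
Layer 1-26: A 26 + B 26 + C 23 + D 26 + E 26 = 127 chips; eligible A, B, D, E
Layer 27-48: 22 each from A, D, E = 22*3 = 66 chips; eligible A, D, E
Layer 49-175: 127 each from A, D = 127*2 = 254 chips; eligible A, D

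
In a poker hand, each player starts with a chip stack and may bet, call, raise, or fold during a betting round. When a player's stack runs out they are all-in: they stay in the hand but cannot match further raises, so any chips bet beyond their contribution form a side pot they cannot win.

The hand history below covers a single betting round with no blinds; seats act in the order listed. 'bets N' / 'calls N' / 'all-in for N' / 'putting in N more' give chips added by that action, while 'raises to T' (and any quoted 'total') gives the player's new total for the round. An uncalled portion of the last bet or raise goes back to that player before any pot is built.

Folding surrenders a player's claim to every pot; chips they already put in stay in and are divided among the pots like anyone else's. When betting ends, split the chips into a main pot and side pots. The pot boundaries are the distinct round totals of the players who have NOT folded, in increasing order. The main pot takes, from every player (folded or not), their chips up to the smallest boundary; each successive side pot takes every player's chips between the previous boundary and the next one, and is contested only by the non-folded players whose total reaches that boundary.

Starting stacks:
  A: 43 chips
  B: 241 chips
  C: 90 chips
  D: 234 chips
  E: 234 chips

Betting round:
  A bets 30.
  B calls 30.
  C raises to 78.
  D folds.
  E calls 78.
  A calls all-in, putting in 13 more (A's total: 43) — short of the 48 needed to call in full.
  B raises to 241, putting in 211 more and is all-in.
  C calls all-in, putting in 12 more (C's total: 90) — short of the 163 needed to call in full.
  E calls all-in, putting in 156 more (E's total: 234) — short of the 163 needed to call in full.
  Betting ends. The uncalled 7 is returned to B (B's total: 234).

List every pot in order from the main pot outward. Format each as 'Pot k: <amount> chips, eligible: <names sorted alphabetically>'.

Pot 1: 172 chips, eligible: A, B, C, E
Pot 2: 141 chips, eligible: B, C, E
Pot 3: 288 chips, eligible: B, E

Derivation:
Contributions (after 7 returned to B): A=43, B=234, C=90, E=234
Folded: D
Pot levels (distinct totals of non-folded players): 43, 90, 234
Layer 1-43: 43 each from A, B, C, E = 43*4 = 172 chips; eligible A, B, C, E
Layer 44-90: 47 each from B, C, E = 47*3 = 141 chips; eligible B, C, E
Layer 91-234: 144 each from B, E = 144*2 = 288 chips; eligible B, E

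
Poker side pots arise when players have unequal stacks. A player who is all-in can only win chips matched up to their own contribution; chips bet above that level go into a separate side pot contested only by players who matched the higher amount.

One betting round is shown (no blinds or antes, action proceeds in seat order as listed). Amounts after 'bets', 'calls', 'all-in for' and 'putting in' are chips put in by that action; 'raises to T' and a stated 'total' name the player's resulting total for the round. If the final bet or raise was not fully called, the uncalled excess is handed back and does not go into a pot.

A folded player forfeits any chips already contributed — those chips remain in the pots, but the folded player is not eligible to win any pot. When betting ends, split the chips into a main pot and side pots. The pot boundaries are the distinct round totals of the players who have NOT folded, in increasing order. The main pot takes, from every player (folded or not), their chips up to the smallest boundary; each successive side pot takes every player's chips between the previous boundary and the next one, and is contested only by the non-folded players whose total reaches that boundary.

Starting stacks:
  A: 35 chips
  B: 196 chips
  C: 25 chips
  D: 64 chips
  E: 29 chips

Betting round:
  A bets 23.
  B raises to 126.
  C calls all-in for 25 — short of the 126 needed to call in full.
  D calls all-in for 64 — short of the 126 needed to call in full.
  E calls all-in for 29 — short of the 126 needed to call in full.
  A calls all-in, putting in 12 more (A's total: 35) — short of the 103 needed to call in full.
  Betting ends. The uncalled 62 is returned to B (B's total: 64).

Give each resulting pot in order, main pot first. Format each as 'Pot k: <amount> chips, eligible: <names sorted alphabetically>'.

Pot 1: 125 chips, eligible: A, B, C, D, E
Pot 2: 16 chips, eligible: A, B, D, E
Pot 3: 18 chips, eligible: A, B, D
Pot 4: 58 chips, eligible: B, D

Derivation:
Contributions (after 62 returned to B): A=35, B=64, C=25, D=64, E=29
Pot levels (distinct totals of non-folded players): 25, 29, 35, 64
Layer 1-25: 25 each from A, B, C, D, E = 25*5 = 125 chips; eligible A, B, C, D, E
Layer 26-29: 4 each from A, B, D, E = 4*4 = 16 chips; eligible A, B, D, E
Layer 30-35: 6 each from A, B, D = 6*3 = 18 chips; eligible A, B, D
Layer 36-64: 29 each from B, D = 29*2 = 58 chips; eligible B, D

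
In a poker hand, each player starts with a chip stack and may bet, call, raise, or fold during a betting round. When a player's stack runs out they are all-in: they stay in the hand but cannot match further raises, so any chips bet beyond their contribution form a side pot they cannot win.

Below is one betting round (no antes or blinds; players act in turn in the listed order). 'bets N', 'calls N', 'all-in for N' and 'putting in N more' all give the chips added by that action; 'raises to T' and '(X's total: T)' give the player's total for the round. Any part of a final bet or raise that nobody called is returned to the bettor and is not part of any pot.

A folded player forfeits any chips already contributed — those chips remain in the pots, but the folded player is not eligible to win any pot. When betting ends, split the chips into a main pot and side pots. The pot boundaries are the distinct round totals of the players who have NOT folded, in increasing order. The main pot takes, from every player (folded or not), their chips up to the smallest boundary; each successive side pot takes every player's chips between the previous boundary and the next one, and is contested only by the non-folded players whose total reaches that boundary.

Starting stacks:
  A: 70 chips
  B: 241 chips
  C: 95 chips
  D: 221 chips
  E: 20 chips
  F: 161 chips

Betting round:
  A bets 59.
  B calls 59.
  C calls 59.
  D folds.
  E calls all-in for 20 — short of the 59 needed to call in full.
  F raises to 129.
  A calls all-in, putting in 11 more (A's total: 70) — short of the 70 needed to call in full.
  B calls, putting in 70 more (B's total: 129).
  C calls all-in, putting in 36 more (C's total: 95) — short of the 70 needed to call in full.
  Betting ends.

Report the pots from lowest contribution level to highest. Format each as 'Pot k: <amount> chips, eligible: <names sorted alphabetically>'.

Contributions: A=70, B=129, C=95, E=20, F=129
Folded: D
Pot levels (distinct totals of non-folded players): 20, 70, 95, 129
Layer 1-20: 20 each from A, B, C, E, F = 20*5 = 100 chips; eligible A, B, C, E, F
Layer 21-70: 50 each from A, B, C, F = 50*4 = 200 chips; eligible A, B, C, F
Layer 71-95: 25 each from B, C, F = 25*3 = 75 chips; eligible B, C, F
Layer 96-129: 34 each from B, F = 34*2 = 68 chips; eligible B, F

Pot 1: 100 chips, eligible: A, B, C, E, F
Pot 2: 200 chips, eligible: A, B, C, F
Pot 3: 75 chips, eligible: B, C, F
Pot 4: 68 chips, eligible: B, F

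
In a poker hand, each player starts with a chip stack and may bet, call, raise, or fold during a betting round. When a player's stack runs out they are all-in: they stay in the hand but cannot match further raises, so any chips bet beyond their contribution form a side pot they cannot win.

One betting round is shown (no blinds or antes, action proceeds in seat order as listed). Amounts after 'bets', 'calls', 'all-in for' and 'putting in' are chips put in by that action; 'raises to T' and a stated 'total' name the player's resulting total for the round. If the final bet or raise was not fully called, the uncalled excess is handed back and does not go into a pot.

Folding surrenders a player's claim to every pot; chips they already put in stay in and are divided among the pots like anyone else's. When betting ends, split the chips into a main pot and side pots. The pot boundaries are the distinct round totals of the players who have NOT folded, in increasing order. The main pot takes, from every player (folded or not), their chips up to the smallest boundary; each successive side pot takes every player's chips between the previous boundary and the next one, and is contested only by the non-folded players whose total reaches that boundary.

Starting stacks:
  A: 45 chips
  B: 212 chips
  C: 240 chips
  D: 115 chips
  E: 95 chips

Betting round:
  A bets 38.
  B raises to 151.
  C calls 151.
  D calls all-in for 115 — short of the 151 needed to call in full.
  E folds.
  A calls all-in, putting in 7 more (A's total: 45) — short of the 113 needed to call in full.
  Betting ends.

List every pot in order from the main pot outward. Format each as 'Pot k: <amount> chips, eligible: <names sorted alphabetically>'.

Pot 1: 180 chips, eligible: A, B, C, D
Pot 2: 210 chips, eligible: B, C, D
Pot 3: 72 chips, eligible: B, C

Derivation:
Contributions: A=45, B=151, C=151, D=115
Folded: E
Pot levels (distinct totals of non-folded players): 45, 115, 151
Layer 1-45: 45 each from A, B, C, D = 45*4 = 180 chips; eligible A, B, C, D
Layer 46-115: 70 each from B, C, D = 70*3 = 210 chips; eligible B, C, D
Layer 116-151: 36 each from B, C = 36*2 = 72 chips; eligible B, C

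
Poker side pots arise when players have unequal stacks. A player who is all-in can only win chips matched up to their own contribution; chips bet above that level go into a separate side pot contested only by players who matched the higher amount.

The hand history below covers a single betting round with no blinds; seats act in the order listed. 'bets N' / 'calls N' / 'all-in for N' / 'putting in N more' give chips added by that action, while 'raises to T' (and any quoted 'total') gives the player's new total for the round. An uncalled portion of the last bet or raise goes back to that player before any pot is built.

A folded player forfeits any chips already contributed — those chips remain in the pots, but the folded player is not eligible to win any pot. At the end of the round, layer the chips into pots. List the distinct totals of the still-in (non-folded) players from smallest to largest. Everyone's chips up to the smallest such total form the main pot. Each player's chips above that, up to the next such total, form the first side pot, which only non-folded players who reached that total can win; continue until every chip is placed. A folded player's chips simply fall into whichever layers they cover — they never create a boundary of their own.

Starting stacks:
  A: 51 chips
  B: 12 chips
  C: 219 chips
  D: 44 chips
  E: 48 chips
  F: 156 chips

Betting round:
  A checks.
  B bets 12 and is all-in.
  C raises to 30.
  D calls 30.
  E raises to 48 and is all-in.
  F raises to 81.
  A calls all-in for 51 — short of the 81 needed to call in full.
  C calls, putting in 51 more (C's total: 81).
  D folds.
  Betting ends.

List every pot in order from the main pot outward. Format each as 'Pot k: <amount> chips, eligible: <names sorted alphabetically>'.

Pot 1: 72 chips, eligible: A, B, C, E, F
Pot 2: 162 chips, eligible: A, C, E, F
Pot 3: 9 chips, eligible: A, C, F
Pot 4: 60 chips, eligible: C, F

Derivation:
Contributions: A=51, B=12, C=81, D=30, E=48, F=81
Folded: D
Pot levels (distinct totals of non-folded players): 12, 48, 51, 81
Layer 1-12: 12 each from A, B, C, D, E, F = 12*6 = 72 chips; eligible A, B, C, E, F
Layer 13-48: A 36 + C 36 + D 18 + E 36 + F 36 = 162 chips; eligible A, C, E, F
Layer 49-51: 3 each from A, C, F = 3*3 = 9 chips; eligible A, C, F
Layer 52-81: 30 each from C, F = 30*2 = 60 chips; eligible C, F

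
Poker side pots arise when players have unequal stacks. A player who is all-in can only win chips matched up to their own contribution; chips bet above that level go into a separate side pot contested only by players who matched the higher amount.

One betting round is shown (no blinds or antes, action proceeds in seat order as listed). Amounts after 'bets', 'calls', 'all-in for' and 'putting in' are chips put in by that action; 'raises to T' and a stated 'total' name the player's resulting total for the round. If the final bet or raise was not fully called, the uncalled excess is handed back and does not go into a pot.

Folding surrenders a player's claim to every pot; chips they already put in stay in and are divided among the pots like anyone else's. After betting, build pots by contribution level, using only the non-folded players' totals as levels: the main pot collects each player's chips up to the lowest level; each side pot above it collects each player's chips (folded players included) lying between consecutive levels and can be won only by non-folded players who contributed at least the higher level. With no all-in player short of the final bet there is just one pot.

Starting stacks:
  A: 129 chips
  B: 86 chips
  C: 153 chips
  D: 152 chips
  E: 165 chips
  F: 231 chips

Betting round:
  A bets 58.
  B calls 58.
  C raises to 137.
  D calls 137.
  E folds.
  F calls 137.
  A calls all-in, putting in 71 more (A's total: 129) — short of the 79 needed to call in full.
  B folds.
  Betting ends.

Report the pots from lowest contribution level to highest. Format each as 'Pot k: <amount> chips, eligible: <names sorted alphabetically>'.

Pot 1: 574 chips, eligible: A, C, D, F
Pot 2: 24 chips, eligible: C, D, F

Derivation:
Contributions: A=129, B=58, C=137, D=137, F=137
Folded: B, E
Pot levels (distinct totals of non-folded players): 129, 137
Layer 1-129: A 129 + B 58 + C 129 + D 129 + F 129 = 574 chips; eligible A, C, D, F
Layer 130-137: 8 each from C, D, F = 8*3 = 24 chips; eligible C, D, F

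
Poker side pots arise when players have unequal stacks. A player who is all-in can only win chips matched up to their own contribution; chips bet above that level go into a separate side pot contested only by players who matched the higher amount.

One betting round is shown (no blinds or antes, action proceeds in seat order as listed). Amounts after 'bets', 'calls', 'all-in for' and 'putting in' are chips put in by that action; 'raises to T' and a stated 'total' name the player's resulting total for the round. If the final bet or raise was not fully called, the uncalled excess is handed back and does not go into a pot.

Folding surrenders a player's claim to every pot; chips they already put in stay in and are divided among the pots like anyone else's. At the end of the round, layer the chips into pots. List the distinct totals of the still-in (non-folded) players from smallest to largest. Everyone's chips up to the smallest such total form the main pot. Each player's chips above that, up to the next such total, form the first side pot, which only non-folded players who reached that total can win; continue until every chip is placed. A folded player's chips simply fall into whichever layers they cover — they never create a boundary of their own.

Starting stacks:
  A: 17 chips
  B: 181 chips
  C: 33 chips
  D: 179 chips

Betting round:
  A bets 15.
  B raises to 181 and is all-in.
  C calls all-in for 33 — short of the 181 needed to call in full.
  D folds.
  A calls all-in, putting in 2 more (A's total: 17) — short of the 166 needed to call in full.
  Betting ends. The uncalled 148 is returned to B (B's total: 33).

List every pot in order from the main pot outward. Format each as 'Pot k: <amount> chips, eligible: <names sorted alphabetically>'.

Pot 1: 51 chips, eligible: A, B, C
Pot 2: 32 chips, eligible: B, C

Derivation:
Contributions (after 148 returned to B): A=17, B=33, C=33
Folded: D
Pot levels (distinct totals of non-folded players): 17, 33
Layer 1-17: 17 each from A, B, C = 17*3 = 51 chips; eligible A, B, C
Layer 18-33: 16 each from B, C = 16*2 = 32 chips; eligible B, C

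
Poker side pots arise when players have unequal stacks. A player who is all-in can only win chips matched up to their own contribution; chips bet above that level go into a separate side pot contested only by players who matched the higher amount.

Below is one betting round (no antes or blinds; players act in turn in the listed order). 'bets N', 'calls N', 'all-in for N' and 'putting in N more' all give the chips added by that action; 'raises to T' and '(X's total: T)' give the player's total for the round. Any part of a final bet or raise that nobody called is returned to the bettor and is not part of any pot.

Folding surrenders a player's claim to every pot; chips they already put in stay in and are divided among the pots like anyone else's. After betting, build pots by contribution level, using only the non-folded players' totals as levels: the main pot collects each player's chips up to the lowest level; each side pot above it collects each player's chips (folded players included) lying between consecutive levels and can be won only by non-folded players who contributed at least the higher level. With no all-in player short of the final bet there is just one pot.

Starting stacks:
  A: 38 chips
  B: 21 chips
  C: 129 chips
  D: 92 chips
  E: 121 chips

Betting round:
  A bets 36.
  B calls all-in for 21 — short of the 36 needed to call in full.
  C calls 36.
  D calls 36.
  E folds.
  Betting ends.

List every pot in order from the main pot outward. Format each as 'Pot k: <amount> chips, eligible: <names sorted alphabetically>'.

Contributions: A=36, B=21, C=36, D=36
Folded: E
Pot levels (distinct totals of non-folded players): 21, 36
Layer 1-21: 21 each from A, B, C, D = 21*4 = 84 chips; eligible A, B, C, D
Layer 22-36: 15 each from A, C, D = 15*3 = 45 chips; eligible A, C, D

Pot 1: 84 chips, eligible: A, B, C, D
Pot 2: 45 chips, eligible: A, C, D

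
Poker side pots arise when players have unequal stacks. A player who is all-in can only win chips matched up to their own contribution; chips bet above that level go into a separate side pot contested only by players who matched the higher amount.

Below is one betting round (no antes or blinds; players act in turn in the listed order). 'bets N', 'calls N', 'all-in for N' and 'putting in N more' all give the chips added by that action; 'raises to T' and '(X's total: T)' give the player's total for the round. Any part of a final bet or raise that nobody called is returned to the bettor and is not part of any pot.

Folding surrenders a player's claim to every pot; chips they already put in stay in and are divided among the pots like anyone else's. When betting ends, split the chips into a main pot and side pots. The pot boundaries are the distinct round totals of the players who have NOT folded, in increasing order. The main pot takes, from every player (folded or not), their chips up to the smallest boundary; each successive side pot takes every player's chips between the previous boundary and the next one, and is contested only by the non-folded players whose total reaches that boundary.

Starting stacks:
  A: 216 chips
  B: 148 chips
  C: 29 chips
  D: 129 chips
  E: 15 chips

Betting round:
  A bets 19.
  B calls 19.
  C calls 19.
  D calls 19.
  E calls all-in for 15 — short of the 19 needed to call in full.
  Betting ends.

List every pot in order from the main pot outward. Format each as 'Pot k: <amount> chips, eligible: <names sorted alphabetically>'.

Contributions: A=19, B=19, C=19, D=19, E=15
Pot levels (distinct totals of non-folded players): 15, 19
Layer 1-15: 15 each from A, B, C, D, E = 15*5 = 75 chips; eligible A, B, C, D, E
Layer 16-19: 4 each from A, B, C, D = 4*4 = 16 chips; eligible A, B, C, D

Pot 1: 75 chips, eligible: A, B, C, D, E
Pot 2: 16 chips, eligible: A, B, C, D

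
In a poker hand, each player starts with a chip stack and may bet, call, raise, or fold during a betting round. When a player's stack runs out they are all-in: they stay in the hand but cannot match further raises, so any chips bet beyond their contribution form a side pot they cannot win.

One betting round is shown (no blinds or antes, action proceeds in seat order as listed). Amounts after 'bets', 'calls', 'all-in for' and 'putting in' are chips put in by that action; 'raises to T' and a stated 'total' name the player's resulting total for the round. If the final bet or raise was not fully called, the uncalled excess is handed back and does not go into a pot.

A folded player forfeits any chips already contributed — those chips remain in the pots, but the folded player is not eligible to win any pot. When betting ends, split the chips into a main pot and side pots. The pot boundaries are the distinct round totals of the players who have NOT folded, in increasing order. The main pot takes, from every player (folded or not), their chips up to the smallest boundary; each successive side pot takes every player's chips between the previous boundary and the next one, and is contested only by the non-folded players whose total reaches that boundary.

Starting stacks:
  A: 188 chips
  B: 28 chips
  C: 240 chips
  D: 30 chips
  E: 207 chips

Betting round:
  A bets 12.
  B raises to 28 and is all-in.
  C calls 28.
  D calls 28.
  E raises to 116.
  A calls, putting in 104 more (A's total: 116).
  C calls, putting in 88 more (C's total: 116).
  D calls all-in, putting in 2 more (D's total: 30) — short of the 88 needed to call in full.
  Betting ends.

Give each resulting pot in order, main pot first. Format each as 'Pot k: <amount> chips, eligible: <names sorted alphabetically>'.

Pot 1: 140 chips, eligible: A, B, C, D, E
Pot 2: 8 chips, eligible: A, C, D, E
Pot 3: 258 chips, eligible: A, C, E

Derivation:
Contributions: A=116, B=28, C=116, D=30, E=116
Pot levels (distinct totals of non-folded players): 28, 30, 116
Layer 1-28: 28 each from A, B, C, D, E = 28*5 = 140 chips; eligible A, B, C, D, E
Layer 29-30: 2 each from A, C, D, E = 2*4 = 8 chips; eligible A, C, D, E
Layer 31-116: 86 each from A, C, E = 86*3 = 258 chips; eligible A, C, E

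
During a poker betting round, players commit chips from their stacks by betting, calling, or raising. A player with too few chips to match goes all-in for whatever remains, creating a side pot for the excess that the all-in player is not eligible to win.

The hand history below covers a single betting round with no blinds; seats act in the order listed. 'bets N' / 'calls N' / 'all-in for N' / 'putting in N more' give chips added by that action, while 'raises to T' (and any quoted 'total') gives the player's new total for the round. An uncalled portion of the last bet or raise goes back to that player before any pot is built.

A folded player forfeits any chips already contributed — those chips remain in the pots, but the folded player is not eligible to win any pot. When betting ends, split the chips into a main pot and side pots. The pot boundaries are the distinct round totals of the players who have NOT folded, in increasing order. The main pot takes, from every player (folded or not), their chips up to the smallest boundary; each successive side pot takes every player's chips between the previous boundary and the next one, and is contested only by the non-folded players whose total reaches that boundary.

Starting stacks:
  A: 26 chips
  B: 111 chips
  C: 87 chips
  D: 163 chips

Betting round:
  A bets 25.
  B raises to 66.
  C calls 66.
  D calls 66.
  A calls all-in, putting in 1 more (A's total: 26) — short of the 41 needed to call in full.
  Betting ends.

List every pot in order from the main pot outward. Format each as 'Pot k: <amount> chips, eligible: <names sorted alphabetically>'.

Pot 1: 104 chips, eligible: A, B, C, D
Pot 2: 120 chips, eligible: B, C, D

Derivation:
Contributions: A=26, B=66, C=66, D=66
Pot levels (distinct totals of non-folded players): 26, 66
Layer 1-26: 26 each from A, B, C, D = 26*4 = 104 chips; eligible A, B, C, D
Layer 27-66: 40 each from B, C, D = 40*3 = 120 chips; eligible B, C, D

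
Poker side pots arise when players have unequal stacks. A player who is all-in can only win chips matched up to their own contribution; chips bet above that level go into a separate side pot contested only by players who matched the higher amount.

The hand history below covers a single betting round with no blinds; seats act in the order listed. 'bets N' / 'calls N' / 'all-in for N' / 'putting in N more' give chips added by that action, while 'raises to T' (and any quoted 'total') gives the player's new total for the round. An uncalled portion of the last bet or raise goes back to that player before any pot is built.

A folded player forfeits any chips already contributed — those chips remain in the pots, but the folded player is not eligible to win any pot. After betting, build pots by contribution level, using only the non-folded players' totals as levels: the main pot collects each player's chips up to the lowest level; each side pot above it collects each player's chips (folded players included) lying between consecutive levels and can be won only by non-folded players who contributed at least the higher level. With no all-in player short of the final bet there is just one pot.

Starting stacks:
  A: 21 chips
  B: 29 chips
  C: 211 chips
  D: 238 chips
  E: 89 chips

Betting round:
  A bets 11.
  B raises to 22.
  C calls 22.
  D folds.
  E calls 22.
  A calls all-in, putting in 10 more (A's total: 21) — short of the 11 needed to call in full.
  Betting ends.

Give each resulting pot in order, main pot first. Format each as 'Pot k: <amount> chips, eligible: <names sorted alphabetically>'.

Pot 1: 84 chips, eligible: A, B, C, E
Pot 2: 3 chips, eligible: B, C, E

Derivation:
Contributions: A=21, B=22, C=22, E=22
Folded: D
Pot levels (distinct totals of non-folded players): 21, 22
Layer 1-21: 21 each from A, B, C, E = 21*4 = 84 chips; eligible A, B, C, E
Layer 22-22: 1 each from B, C, E = 1*3 = 3 chips; eligible B, C, E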